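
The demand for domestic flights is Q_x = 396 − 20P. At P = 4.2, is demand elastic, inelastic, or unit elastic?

At P = 4.2, Q_x = 312.
dQ_x/dP = −20.
Point elasticity E = (dQ_x/dP)·(P/Q_x) = -20 × 4.2/312 ≈ -0.269.
|E| ≈ 0.269 < 1, so demand is inelastic.

inelastic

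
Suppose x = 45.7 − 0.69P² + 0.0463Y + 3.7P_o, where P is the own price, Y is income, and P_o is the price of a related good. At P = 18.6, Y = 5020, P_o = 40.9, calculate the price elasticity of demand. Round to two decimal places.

x = 45.7 − 0.69(18.6)² + 0.0463(5020) + 3.7(40.9) = 45.7 − 238.7124 + 232.426 + 151.33 = 190.7436.
∂x/∂P = −2·0.69·P = -25.668, so E_p = -25.668·(18.6/190.7436) ≈ -2.50.
|E_p| > 1: demand is elastic.

-2.50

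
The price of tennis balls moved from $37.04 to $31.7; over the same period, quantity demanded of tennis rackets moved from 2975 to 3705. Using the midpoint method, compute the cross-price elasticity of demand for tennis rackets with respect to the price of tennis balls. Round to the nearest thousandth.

-1.407

%ΔQ_x = (3705 − 2975)/[(2975+3705)/2] = 730/3340 ≈ 0.2186.
%ΔP_y = (31.7 − 37.04)/[(37.04+31.7)/2] ≈ -0.1554.
E_xy = 0.2186/-0.1554 ≈ -1.407.
E_xy < 0, so tennis rackets and tennis balls are complements.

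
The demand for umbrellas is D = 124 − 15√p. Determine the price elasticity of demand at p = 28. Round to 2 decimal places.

At p = 28, D = 44.6275.
dD/dp = −15/(2√p) = −15/(2·5.2915).
Point elasticity E = (dD/dp)·(p/D) = -1.4174 × 28/44.6275 ≈ -0.89.
|E| < 1, so demand is inelastic at this price.

-0.89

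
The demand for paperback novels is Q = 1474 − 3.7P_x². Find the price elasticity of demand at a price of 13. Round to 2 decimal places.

-1.47

At P_x = 13, Q = 848.7.
dQ/dP_x = −2·3.7·P_x = −96.2.
Point elasticity E = (dQ/dP_x)·(P_x/Q) = -96.2 × 13/848.7 ≈ -1.47.
|E| > 1, so demand is elastic at this price.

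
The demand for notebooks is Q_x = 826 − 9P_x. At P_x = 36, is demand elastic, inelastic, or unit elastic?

At P_x = 36, Q_x = 502.
dQ_x/dP_x = −9.
Point elasticity E = (dQ_x/dP_x)·(P_x/Q_x) = -9 × 36/502 ≈ -0.645.
|E| ≈ 0.645 < 1, so demand is inelastic.

inelastic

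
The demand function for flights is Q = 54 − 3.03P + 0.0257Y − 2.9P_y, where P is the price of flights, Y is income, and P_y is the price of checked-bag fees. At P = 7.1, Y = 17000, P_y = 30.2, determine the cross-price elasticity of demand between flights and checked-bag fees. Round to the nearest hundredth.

-0.23

At the given point, Q = 54 − 3.03(7.1) + 0.0257(17000) − 2.9(30.2) = 54 − 21.513 + 436.9 − 87.58 = 381.807.
∂Q/∂P_y = −2.9, so E_xy = -2.9·(30.2/381.807) ≈ -0.23.
E_xy < 0: the goods are complements.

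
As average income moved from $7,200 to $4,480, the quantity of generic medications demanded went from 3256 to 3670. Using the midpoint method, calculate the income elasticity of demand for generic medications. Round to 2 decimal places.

-0.26

%ΔQ = (3670 − 3256)/[(3256+3670)/2] = 414/3463 ≈ 0.1195.
%ΔI = (4,480 − 7,200)/[(7,200+4,480)/2] = -2720/5840 ≈ -0.4658.
E_I = %ΔQ/%ΔI ≈ -0.26.
E_I < 0: inferior good.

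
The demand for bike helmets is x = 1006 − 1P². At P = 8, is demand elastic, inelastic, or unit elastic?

inelastic

At P = 8, x = 942.
dx/dP = −2·1·P = −16.
Point elasticity E = (dx/dP)·(P/x) = -16 × 8/942 ≈ -0.136.
|E| ≈ 0.136 < 1, so demand is inelastic.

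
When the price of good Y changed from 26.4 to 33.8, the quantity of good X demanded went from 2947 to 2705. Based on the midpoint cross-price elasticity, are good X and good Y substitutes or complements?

%ΔQ_x = (2705 − 2947)/[(2947+2705)/2] = -242/2826 ≈ -0.0856.
%ΔP_y = (33.8 − 26.4)/[(26.4+33.8)/2] ≈ 0.2458.
E_xy = -0.0856/0.2458 ≈ -0.348.
E_xy < 0, so the goods are complements.

complements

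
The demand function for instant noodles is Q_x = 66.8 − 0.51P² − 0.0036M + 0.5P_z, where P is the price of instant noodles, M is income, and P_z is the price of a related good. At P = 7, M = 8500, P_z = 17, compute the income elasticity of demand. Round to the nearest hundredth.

-1.55

Evaluating quantity at (P, M, P_z) gives Q_x = 66.8 − 0.51(7)² − 0.0036(8500) + 0.5(17) = 66.8 − 24.99 − 30.6 + 8.5 = 19.71.
∂Q_x/∂M = −0.0036, so E_I = -0.0036·(8500/19.71) ≈ -1.55.
E_I < 0: inferior good.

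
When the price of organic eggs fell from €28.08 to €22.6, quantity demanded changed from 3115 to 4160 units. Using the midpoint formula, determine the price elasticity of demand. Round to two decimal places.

-1.33

%ΔQ = (4160 − 3115)/[(3115 + 4160)/2] = 1045/3637.5 ≈ 0.2873.
%Δp = (22.6 − 28.08)/[(28.08 + 22.6)/2] = -5.48/25.34 ≈ -0.2163.
Arc elasticity E = %ΔQ/%Δp ≈ 0.2873/-0.2163 ≈ -1.33.
|E| > 1: demand is elastic over this range.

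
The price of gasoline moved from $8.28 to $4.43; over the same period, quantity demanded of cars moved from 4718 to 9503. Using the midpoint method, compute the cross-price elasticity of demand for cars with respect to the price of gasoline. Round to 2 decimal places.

-1.11

%ΔQ_x = (9503 − 4718)/[(4718+9503)/2] = 4785/7110.5 ≈ 0.6729.
%ΔP_y = (4.43 − 8.28)/[(8.28+4.43)/2] ≈ -0.6058.
E_xy = 0.6729/-0.6058 ≈ -1.11.
E_xy < 0, so cars and gasoline are complements.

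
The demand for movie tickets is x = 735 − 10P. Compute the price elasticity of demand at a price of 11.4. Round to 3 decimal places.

At P = 11.4, x = 621.
dx/dP = −10.
Point elasticity E = (dx/dP)·(P/x) = -10 × 11.4/621 ≈ -0.184.
|E| < 1, so demand is inelastic at this price.

-0.184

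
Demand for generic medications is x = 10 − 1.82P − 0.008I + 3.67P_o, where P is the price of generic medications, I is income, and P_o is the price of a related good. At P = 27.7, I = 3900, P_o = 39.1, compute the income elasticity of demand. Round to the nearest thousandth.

Substituting, x = 10 − 1.82(27.7) − 0.008(3900) + 3.67(39.1) = 10 − 50.414 − 31.2 + 143.497 = 71.883.
∂x/∂I = −0.008, so E_I = -0.008·(3900/71.883) ≈ -0.434.
E_I < 0: inferior good.

-0.434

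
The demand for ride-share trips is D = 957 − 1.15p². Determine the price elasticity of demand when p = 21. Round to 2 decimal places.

At p = 21, D = 449.85.
dD/dp = −2·1.15·p = −48.3.
Point elasticity E = (dD/dp)·(p/D) = -48.3 × 21/449.85 ≈ -2.25.
|E| > 1, so demand is elastic at this price.

-2.25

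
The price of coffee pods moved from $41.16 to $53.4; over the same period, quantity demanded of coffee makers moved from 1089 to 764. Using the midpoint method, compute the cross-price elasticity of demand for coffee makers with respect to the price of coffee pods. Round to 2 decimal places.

-1.35

%ΔQ_x = (764 − 1089)/[(1089+764)/2] = -325/926.5 ≈ -0.3508.
%ΔP_y = (53.4 − 41.16)/[(41.16+53.4)/2] ≈ 0.2589.
E_xy = -0.3508/0.2589 ≈ -1.35.
E_xy < 0, so coffee makers and coffee pods are complements.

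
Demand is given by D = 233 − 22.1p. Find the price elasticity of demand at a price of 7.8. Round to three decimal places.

At p = 7.8, D = 60.62.
dD/dp = −22.1.
Point elasticity E = (dD/dp)·(p/D) = -22.1 × 7.8/60.62 ≈ -2.844.
|E| > 1, so demand is elastic at this price.

-2.844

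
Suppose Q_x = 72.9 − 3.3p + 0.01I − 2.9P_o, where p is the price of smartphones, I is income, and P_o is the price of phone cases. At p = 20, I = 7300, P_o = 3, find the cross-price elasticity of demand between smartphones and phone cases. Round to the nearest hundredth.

-0.12

At the given point, Q_x = 72.9 − 3.3(20) + 0.01(7300) − 2.9(3) = 72.9 − 66 + 73 − 8.7 = 71.2.
∂Q_x/∂P_o = −2.9, so E_xy = -2.9·(3/71.2) ≈ -0.12.
E_xy < 0: the goods are complements.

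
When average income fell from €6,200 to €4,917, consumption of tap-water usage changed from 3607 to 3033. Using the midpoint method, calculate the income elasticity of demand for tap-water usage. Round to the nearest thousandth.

%ΔQ = (3033 − 3607)/[(3607+3033)/2] = -574/3320 ≈ -0.1729.
%ΔI = (4,917 − 6,200)/[(6,200+4,917)/2] = -1283/5558.5 ≈ -0.2308.
E_I = %ΔQ/%ΔI ≈ 0.749.
E_I ∈ (0,1): normal good (necessity).

0.749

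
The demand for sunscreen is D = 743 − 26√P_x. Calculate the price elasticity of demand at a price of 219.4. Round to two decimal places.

-0.54

At P_x = 219.4, D = 357.8839.
dD/dP_x = −26/(2√P_x) = −26/(2·14.8122).
Point elasticity E = (dD/dP_x)·(P_x/D) = -0.8777 × 219.4/357.8839 ≈ -0.54.
|E| < 1, so demand is inelastic at this price.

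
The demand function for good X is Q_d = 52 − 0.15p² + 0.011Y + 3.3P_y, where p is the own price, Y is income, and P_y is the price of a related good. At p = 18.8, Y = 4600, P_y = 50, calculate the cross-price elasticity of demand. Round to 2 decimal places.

At the given point, Q_d = 52 − 0.15(18.8)² + 0.011(4600) + 3.3(50) = 52 − 53.016 + 50.6 + 165 = 214.584.
∂Q_d/∂P_y = +3.3, so E_xy = 3.3·(50/214.584) ≈ 0.77.
E_xy > 0: the goods are substitutes.

0.77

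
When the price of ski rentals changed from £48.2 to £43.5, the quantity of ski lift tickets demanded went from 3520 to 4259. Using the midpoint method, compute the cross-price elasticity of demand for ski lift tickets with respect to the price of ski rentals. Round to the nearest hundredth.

-1.85

%ΔQ_x = (4259 − 3520)/[(3520+4259)/2] = 739/3889.5 ≈ 0.1900.
%ΔP_y = (43.5 − 48.2)/[(48.2+43.5)/2] ≈ -0.1025.
E_xy = 0.1900/-0.1025 ≈ -1.85.
E_xy < 0, so ski lift tickets and ski rentals are complements.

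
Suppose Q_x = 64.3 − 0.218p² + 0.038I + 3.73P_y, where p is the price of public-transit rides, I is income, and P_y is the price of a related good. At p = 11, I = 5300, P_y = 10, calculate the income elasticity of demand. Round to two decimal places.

Evaluating quantity at (p, I, P_y) gives Q_x = 64.3 − 0.218(11)² + 0.038(5300) + 3.73(10) = 64.3 − 26.378 + 201.4 + 37.3 = 276.622.
∂Q_x/∂I = +0.038, so E_I = 0.038·(5300/276.622) ≈ 0.73.
E_I ∈ (0,1): normal good (necessity).

0.73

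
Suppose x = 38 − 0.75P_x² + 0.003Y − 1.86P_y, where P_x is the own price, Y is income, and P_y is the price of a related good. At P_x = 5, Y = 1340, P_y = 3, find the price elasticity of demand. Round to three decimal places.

-2.120

Substituting, x = 38 − 0.75(5)² + 0.003(1340) − 1.86(3) = 38 − 18.75 + 4.02 − 5.58 = 17.69.
∂x/∂P_x = −2·0.75·P_x = -7.5, so E_p = -7.5·(5/17.69) ≈ -2.120.
|E_p| > 1: demand is elastic.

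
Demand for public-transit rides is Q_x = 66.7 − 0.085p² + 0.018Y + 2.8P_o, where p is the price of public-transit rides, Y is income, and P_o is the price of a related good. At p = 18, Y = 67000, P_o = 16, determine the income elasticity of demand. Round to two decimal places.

0.93

At the given point, Q_x = 66.7 − 0.085(18)² + 0.018(67000) + 2.8(16) = 66.7 − 27.54 + 1206 + 44.8 = 1289.96.
∂Q_x/∂Y = +0.018, so E_I = 0.018·(67000/1289.96) ≈ 0.93.
E_I ∈ (0,1): normal good (necessity).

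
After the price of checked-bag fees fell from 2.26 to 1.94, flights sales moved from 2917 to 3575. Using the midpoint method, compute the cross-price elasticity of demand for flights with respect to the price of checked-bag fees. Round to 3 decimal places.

%ΔQ_x = (3575 − 2917)/[(2917+3575)/2] = 658/3246 ≈ 0.2027.
%ΔP_y = (1.94 − 2.26)/[(2.26+1.94)/2] ≈ -0.1524.
E_xy = 0.2027/-0.1524 ≈ -1.330.
E_xy < 0, so flights and checked-bag fees are complements.

-1.330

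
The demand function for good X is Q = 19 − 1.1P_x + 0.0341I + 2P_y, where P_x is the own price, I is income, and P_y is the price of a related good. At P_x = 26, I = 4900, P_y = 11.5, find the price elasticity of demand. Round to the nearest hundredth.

-0.16

At the given point, Q = 19 − 1.1(26) + 0.0341(4900) + 2(11.5) = 19 − 28.6 + 167.09 + 23 = 180.49.
∂Q/∂P_x = −1.1, so E_p = (−1.1)·(26/180.49) ≈ -0.16.
|E_p| < 1: demand is inelastic.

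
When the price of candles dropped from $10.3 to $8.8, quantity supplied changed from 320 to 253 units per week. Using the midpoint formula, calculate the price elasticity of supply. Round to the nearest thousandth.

%Δq = (253 − 320)/[(320 + 253)/2] = -67/286.5 ≈ -0.2339.
%Δp = (8.8 − 10.3)/[(10.3 + 8.8)/2] = -1.5/9.55 ≈ -0.1571.
Arc elasticity E = %Δq/%Δp ≈ -0.2339/-0.1571 ≈ 1.489.
|E| > 1: supply is elastic over this range.

1.489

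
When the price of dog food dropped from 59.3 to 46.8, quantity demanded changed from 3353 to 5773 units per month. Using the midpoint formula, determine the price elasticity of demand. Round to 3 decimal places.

-2.251

%Δq = (5773 − 3353)/[(3353 + 5773)/2] = 2420/4563 ≈ 0.5304.
%ΔP = (46.8 − 59.3)/[(59.3 + 46.8)/2] = -12.5/53.05 ≈ -0.2356.
Arc elasticity E = %Δq/%ΔP ≈ 0.5304/-0.2356 ≈ -2.251.
|E| > 1: demand is elastic over this range.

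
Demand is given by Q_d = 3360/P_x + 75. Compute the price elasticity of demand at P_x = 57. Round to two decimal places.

-0.44

At P_x = 57, Q_d = 133.9474.
dQ_d/dP_x = −3360/P_x² = −1.0342.
Point elasticity E = (dQ_d/dP_x)·(P_x/Q_d) = -1.0342 × 57/133.9474 ≈ -0.44.
|E| < 1, so demand is inelastic at this price.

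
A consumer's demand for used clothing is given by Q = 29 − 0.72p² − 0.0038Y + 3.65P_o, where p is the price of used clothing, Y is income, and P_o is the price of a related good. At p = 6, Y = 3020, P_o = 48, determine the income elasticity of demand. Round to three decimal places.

-0.069

At the given point, Q = 29 − 0.72(6)² − 0.0038(3020) + 3.65(48) = 29 − 25.92 − 11.476 + 175.2 = 166.804.
∂Q/∂Y = −0.0038, so E_I = -0.0038·(3020/166.804) ≈ -0.069.
E_I < 0: inferior good.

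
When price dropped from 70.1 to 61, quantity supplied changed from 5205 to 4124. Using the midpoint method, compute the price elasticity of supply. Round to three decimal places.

1.669

%Δq = (4124 − 5205)/[(5205 + 4124)/2] = -1081/4664.5 ≈ -0.2318.
%ΔP = (61 − 70.1)/[(70.1 + 61)/2] = -9.1/65.55 ≈ -0.1388.
Arc elasticity E = %Δq/%ΔP ≈ -0.2318/-0.1388 ≈ 1.669.
|E| > 1: supply is elastic over this range.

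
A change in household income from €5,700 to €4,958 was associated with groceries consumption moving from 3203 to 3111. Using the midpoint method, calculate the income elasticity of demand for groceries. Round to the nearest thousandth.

%ΔQ = (3111 − 3203)/[(3203+3111)/2] = -92/3157 ≈ -0.0291.
%ΔI = (4,958 − 5,700)/[(5,700+4,958)/2] = -742/5329 ≈ -0.1392.
E_I = %ΔQ/%ΔI ≈ 0.209.
E_I ∈ (0,1): normal good (necessity).

0.209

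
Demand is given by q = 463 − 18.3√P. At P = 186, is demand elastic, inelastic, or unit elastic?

At P = 186, q = 213.4213.
dq/dP = −18.3/(2√P) = −18.3/(2·13.6382).
Point elasticity E = (dq/dP)·(P/q) = -0.6709 × 186/213.4213 ≈ -0.585.
|E| ≈ 0.585 < 1, so demand is inelastic.

inelastic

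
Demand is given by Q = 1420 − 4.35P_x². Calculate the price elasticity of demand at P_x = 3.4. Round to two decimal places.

-0.07

At P_x = 3.4, Q = 1369.714.
dQ/dP_x = −2·4.35·P_x = −29.58.
Point elasticity E = (dQ/dP_x)·(P_x/Q) = -29.58 × 3.4/1369.714 ≈ -0.07.
|E| < 1, so demand is inelastic at this price.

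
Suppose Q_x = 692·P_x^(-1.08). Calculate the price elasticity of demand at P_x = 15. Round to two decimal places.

-1.08

For a Cobb–Douglas (constant-elasticity) form Q_x = A·P_x^α·…, the elasticity with respect to P_x equals the exponent α at every point.
Here the exponent on P_x is -1.08, so the price elasticity of demand is -1.08.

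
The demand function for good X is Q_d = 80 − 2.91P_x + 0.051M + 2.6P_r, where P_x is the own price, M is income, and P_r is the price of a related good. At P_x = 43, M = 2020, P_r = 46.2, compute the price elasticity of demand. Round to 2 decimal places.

-0.70

Q_d = 80 − 2.91(43) + 0.051(2020) + 2.6(46.2) = 80 − 125.13 + 103.02 + 120.12 = 178.01.
∂Q_d/∂P_x = −2.91, so E_p = (−2.91)·(43/178.01) ≈ -0.70.
|E_p| < 1: demand is inelastic.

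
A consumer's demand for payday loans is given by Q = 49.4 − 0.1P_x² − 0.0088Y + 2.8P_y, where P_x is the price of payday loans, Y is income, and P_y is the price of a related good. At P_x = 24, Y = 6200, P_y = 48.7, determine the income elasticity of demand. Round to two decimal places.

-0.74

At the given point, Q = 49.4 − 0.1(24)² − 0.0088(6200) + 2.8(48.7) = 49.4 − 57.6 − 54.56 + 136.36 = 73.6.
∂Q/∂Y = −0.0088, so E_I = -0.0088·(6200/73.6) ≈ -0.74.
E_I < 0: inferior good.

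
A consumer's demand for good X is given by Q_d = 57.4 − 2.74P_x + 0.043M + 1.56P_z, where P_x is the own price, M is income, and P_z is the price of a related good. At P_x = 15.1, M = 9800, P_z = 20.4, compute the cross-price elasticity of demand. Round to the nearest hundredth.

0.07

First evaluate Q_d: 57.4 − 2.74(15.1) + 0.043(9800) + 1.56(20.4) = 57.4 − 41.374 + 421.4 + 31.824 = 469.25.
∂Q_d/∂P_z = +1.56, so E_xy = 1.56·(20.4/469.25) ≈ 0.07.
E_xy > 0: the goods are substitutes.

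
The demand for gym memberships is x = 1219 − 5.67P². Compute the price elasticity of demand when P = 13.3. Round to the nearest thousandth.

At P = 13.3, x = 216.0337.
dx/dP = −2·5.67·P = −150.822.
Point elasticity E = (dx/dP)·(P/x) = -150.822 × 13.3/216.0337 ≈ -9.285.
|E| > 1, so demand is elastic at this price.

-9.285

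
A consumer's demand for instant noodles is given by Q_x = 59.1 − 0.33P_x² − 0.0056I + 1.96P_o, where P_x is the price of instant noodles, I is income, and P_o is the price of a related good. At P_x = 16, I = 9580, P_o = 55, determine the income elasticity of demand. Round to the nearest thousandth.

Substituting, Q_x = 59.1 − 0.33(16)² − 0.0056(9580) + 1.96(55) = 59.1 − 84.48 − 53.648 + 107.8 = 28.772.
∂Q_x/∂I = −0.0056, so E_I = -0.0056·(9580/28.772) ≈ -1.865.
E_I < 0: inferior good.

-1.865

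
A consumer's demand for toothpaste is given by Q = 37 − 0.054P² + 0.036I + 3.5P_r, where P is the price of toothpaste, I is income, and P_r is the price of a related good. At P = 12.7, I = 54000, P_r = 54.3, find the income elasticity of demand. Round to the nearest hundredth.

Substituting, Q = 37 − 0.054(12.7)² + 0.036(54000) + 3.5(54.3) = 37 − 8.7097 + 1944 + 190.05 = 2162.3403.
∂Q/∂I = +0.036, so E_I = 0.036·(54000/2162.3403) ≈ 0.90.
E_I ∈ (0,1): normal good (necessity).

0.90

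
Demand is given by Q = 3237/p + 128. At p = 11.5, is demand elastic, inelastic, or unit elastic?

At p = 11.5, Q = 409.4783.
dQ/dp = −3237/p² = −24.4764.
Point elasticity E = (dQ/dp)·(p/Q) = -24.4764 × 11.5/409.4783 ≈ -0.687.
|E| ≈ 0.687 < 1, so demand is inelastic.

inelastic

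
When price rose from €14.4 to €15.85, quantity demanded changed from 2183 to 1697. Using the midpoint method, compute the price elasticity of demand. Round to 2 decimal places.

-2.61

%Δq = (1697 − 2183)/[(2183 + 1697)/2] = -486/1940 ≈ -0.2505.
%Δp = (15.85 − 14.4)/[(14.4 + 15.85)/2] = 1.45/15.125 ≈ 0.0959.
Arc elasticity E = %Δq/%Δp ≈ -0.2505/0.0959 ≈ -2.61.
|E| > 1: demand is elastic over this range.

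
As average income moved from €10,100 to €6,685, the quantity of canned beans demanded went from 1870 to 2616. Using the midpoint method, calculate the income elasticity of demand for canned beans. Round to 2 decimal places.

-0.82

%ΔQ = (2616 − 1870)/[(1870+2616)/2] = 746/2243 ≈ 0.3326.
%ΔM = (6,685 − 10,100)/[(10,100+6,685)/2] = -3415/8392.5 ≈ -0.4069.
E_I = %ΔQ/%ΔM ≈ -0.82.
E_I < 0: inferior good.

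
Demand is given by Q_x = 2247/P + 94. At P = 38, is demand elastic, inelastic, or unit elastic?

inelastic

At P = 38, Q_x = 153.1316.
dQ_x/dP = −2247/P² = −1.5561.
Point elasticity E = (dQ_x/dP)·(P/Q_x) = -1.5561 × 38/153.1316 ≈ -0.386.
|E| ≈ 0.386 < 1, so demand is inelastic.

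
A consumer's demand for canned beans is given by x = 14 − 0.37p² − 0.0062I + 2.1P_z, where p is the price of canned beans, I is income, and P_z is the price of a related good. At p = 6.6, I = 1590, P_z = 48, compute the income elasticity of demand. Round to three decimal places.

x = 14 − 0.37(6.6)² − 0.0062(1590) + 2.1(48) = 14 − 16.1172 − 9.858 + 100.8 = 88.8248.
∂x/∂I = −0.0062, so E_I = -0.0062·(1590/88.8248) ≈ -0.111.
E_I < 0: inferior good.

-0.111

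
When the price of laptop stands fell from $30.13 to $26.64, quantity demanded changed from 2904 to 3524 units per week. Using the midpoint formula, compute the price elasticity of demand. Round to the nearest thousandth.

%Δq = (3524 − 2904)/[(2904 + 3524)/2] = 620/3214 ≈ 0.1929.
%Δp = (26.64 − 30.13)/[(30.13 + 26.64)/2] = -3.49/28.385 ≈ -0.1230.
Arc elasticity E = %Δq/%Δp ≈ 0.1929/-0.1230 ≈ -1.569.
|E| > 1: demand is elastic over this range.

-1.569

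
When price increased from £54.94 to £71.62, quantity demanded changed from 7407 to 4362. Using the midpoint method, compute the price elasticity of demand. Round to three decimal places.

%Δq = (4362 − 7407)/[(7407 + 4362)/2] = -3045/5884.5 ≈ -0.5175.
%ΔP = (71.62 − 54.94)/[(54.94 + 71.62)/2] = 16.68/63.28 ≈ 0.2636.
Arc elasticity E = %Δq/%ΔP ≈ -0.5175/0.2636 ≈ -1.963.
|E| > 1: demand is elastic over this range.

-1.963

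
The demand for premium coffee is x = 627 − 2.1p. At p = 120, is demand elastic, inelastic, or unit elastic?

inelastic

At p = 120, x = 375.
dx/dp = −2.1.
Point elasticity E = (dx/dp)·(p/x) = -2.1 × 120/375 ≈ -0.672.
|E| ≈ 0.672 < 1, so demand is inelastic.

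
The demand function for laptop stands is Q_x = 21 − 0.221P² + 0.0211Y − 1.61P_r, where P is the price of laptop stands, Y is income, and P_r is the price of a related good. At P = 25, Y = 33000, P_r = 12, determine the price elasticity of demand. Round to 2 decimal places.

-0.49

At the given point, Q_x = 21 − 0.221(25)² + 0.0211(33000) − 1.61(12) = 21 − 138.125 + 696.3 − 19.32 = 559.855.
∂Q_x/∂P = −2·0.221·P = -11.05, so E_p = -11.05·(25/559.855) ≈ -0.49.
|E_p| < 1: demand is inelastic.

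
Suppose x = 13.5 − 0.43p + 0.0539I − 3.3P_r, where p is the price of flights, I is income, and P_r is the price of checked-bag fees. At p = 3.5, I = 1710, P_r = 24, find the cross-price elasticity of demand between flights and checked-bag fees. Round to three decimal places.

At the given point, x = 13.5 − 0.43(3.5) + 0.0539(1710) − 3.3(24) = 13.5 − 1.505 + 92.169 − 79.2 = 24.964.
∂x/∂P_r = −3.3, so E_xy = -3.3·(24/24.964) ≈ -3.173.
E_xy < 0: the goods are complements.

-3.173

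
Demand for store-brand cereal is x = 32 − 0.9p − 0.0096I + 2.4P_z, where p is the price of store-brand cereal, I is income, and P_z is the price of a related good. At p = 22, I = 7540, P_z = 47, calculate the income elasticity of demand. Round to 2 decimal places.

-1.38

Evaluating quantity at (p, I, P_z) gives x = 32 − 0.9(22) − 0.0096(7540) + 2.4(47) = 32 − 19.8 − 72.384 + 112.8 = 52.616.
∂x/∂I = −0.0096, so E_I = -0.0096·(7540/52.616) ≈ -1.38.
E_I < 0: inferior good.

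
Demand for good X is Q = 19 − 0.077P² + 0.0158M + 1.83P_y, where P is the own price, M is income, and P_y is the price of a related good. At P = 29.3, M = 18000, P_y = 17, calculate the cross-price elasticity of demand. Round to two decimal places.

0.12

At the given point, Q = 19 − 0.077(29.3)² + 0.0158(18000) + 1.83(17) = 19 − 66.1037 + 284.4 + 31.11 = 268.4063.
∂Q/∂P_y = +1.83, so E_xy = 1.83·(17/268.4063) ≈ 0.12.
E_xy > 0: the goods are substitutes.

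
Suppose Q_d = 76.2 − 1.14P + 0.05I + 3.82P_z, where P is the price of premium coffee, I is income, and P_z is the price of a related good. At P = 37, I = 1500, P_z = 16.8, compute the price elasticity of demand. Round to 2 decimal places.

Substituting, Q_d = 76.2 − 1.14(37) + 0.05(1500) + 3.82(16.8) = 76.2 − 42.18 + 75 + 64.176 = 173.196.
∂Q_d/∂P = −1.14, so E_p = (−1.14)·(37/173.196) ≈ -0.24.
|E_p| < 1: demand is inelastic.

-0.24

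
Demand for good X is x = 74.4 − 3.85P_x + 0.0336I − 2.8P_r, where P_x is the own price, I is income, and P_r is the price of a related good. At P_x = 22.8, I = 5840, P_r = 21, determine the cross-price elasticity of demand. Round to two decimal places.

First evaluate x: 74.4 − 3.85(22.8) + 0.0336(5840) − 2.8(21) = 74.4 − 87.78 + 196.224 − 58.8 = 124.044.
∂x/∂P_r = −2.8, so E_xy = -2.8·(21/124.044) ≈ -0.47.
E_xy < 0: the goods are complements.

-0.47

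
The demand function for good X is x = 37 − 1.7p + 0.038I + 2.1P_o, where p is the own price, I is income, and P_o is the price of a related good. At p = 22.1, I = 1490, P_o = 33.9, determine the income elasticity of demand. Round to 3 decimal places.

0.445

x = 37 − 1.7(22.1) + 0.038(1490) + 2.1(33.9) = 37 − 37.57 + 56.62 + 71.19 = 127.24.
∂x/∂I = +0.038, so E_I = 0.038·(1490/127.24) ≈ 0.445.
E_I ∈ (0,1): normal good (necessity).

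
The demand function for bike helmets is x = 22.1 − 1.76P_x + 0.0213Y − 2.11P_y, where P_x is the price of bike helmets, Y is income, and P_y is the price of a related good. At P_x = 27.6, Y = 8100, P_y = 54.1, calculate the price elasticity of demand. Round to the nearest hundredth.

First evaluate x: 22.1 − 1.76(27.6) + 0.0213(8100) − 2.11(54.1) = 22.1 − 48.576 + 172.53 − 114.151 = 31.903.
∂x/∂P_x = −1.76, so E_p = (−1.76)·(27.6/31.903) ≈ -1.52.
|E_p| > 1: demand is elastic.

-1.52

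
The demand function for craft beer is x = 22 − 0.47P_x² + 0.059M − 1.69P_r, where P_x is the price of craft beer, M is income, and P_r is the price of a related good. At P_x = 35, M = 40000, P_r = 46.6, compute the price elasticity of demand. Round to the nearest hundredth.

-0.67

First evaluate x: 22 − 0.47(35)² + 0.059(40000) − 1.69(46.6) = 22 − 575.75 + 2360 − 78.754 = 1727.496.
∂x/∂P_x = −2·0.47·P_x = -32.9, so E_p = -32.9·(35/1727.496) ≈ -0.67.
|E_p| < 1: demand is inelastic.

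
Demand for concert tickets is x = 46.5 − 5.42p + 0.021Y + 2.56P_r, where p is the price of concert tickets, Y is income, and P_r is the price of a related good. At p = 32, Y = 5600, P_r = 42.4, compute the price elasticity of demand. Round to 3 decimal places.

x = 46.5 − 5.42(32) + 0.021(5600) + 2.56(42.4) = 46.5 − 173.44 + 117.6 + 108.544 = 99.204.
∂x/∂p = −5.42, so E_p = (−5.42)·(32/99.204) ≈ -1.748.
|E_p| > 1: demand is elastic.

-1.748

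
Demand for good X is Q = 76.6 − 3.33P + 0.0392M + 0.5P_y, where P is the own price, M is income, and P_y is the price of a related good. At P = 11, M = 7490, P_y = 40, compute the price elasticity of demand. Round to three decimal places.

Q = 76.6 − 3.33(11) + 0.0392(7490) + 0.5(40) = 76.6 − 36.63 + 293.608 + 20 = 353.578.
∂Q/∂P = −3.33, so E_p = (−3.33)·(11/353.578) ≈ -0.104.
|E_p| < 1: demand is inelastic.

-0.104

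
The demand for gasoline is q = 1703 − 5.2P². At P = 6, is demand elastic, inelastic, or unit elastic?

At P = 6, q = 1515.8.
dq/dP = −2·5.2·P = −62.4.
Point elasticity E = (dq/dP)·(P/q) = -62.4 × 6/1515.8 ≈ -0.247.
|E| ≈ 0.247 < 1, so demand is inelastic.

inelastic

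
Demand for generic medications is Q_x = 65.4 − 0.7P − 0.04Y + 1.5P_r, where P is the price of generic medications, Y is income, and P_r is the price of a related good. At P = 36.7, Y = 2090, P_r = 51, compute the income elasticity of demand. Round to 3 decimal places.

Evaluating quantity at (P, Y, P_r) gives Q_x = 65.4 − 0.7(36.7) − 0.04(2090) + 1.5(51) = 65.4 − 25.69 − 83.6 + 76.5 = 32.61.
∂Q_x/∂Y = −0.04, so E_I = -0.04·(2090/32.61) ≈ -2.564.
E_I < 0: inferior good.

-2.564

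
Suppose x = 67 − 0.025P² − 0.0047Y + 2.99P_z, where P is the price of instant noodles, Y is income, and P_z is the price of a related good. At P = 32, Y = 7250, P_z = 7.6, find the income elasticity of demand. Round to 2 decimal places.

-1.13

Substituting, x = 67 − 0.025(32)² − 0.0047(7250) + 2.99(7.6) = 67 − 25.6 − 34.075 + 22.724 = 30.049.
∂x/∂Y = −0.0047, so E_I = -0.0047·(7250/30.049) ≈ -1.13.
E_I < 0: inferior good.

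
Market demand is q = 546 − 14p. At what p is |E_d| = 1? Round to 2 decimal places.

For linear demand q = a − bp, E = −bp/(a − bp). |E| = 1 ⇒ bp = a − bp ⇒ p = a/(2b).
p = 546/(2·14) = 19.50.

19.50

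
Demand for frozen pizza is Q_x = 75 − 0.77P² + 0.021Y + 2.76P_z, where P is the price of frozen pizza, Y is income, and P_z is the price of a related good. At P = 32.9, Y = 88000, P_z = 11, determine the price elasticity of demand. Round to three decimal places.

Evaluating quantity at (P, Y, P_z) gives Q_x = 75 − 0.77(32.9)² + 0.021(88000) + 2.76(11) = 75 − 833.4557 + 1848 + 30.36 = 1119.9043.
∂Q_x/∂P = −2·0.77·P = -50.666, so E_p = -50.666·(32.9/1119.9043) ≈ -1.488.
|E_p| > 1: demand is elastic.

-1.488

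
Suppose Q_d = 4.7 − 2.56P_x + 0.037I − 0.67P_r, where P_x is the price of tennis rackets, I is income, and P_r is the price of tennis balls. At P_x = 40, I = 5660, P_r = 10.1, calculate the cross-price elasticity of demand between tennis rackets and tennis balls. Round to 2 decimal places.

At the given point, Q_d = 4.7 − 2.56(40) + 0.037(5660) − 0.67(10.1) = 4.7 − 102.4 + 209.42 − 6.767 = 104.953.
∂Q_d/∂P_r = −0.67, so E_xy = -0.67·(10.1/104.953) ≈ -0.06.
E_xy < 0: the goods are complements.

-0.06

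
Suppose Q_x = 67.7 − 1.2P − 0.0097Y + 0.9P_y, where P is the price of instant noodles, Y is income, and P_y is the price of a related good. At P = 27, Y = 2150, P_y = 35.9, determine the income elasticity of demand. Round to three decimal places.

At the given point, Q_x = 67.7 − 1.2(27) − 0.0097(2150) + 0.9(35.9) = 67.7 − 32.4 − 20.855 + 32.31 = 46.755.
∂Q_x/∂Y = −0.0097, so E_I = -0.0097·(2150/46.755) ≈ -0.446.
E_I < 0: inferior good.

-0.446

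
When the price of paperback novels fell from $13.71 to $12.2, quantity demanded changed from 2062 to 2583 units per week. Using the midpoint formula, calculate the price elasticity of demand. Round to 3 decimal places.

%Δq = (2583 − 2062)/[(2062 + 2583)/2] = 521/2322.5 ≈ 0.2243.
%ΔP = (12.2 − 13.71)/[(13.71 + 12.2)/2] = -1.51/12.955 ≈ -0.1166.
Arc elasticity E = %Δq/%ΔP ≈ 0.2243/-0.1166 ≈ -1.925.
|E| > 1: demand is elastic over this range.

-1.925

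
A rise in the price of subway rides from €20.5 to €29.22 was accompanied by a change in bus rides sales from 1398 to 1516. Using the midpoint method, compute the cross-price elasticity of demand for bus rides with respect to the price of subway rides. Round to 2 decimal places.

%ΔQ_x = (1516 − 1398)/[(1398+1516)/2] = 118/1457 ≈ 0.0810.
%ΔP_y = (29.22 − 20.5)/[(20.5+29.22)/2] ≈ 0.3508.
E_xy = 0.0810/0.3508 ≈ 0.23.
E_xy > 0, so bus rides and subway rides are substitutes.

0.23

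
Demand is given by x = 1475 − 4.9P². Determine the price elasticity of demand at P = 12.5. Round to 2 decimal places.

-2.16

At P = 12.5, x = 709.375.
dx/dP = −2·4.9·P = −122.5.
Point elasticity E = (dx/dP)·(P/x) = -122.5 × 12.5/709.375 ≈ -2.16.
|E| > 1, so demand is elastic at this price.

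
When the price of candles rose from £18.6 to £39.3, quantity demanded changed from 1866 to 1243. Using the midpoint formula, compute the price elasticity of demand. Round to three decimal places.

-0.560

%ΔQ = (1243 − 1866)/[(1866 + 1243)/2] = -623/1554.5 ≈ -0.4008.
%Δp = (39.3 − 18.6)/[(18.6 + 39.3)/2] = 20.7/28.95 ≈ 0.7150.
Arc elasticity E = %ΔQ/%Δp ≈ -0.4008/0.7150 ≈ -0.560.
|E| < 1: demand is inelastic over this range.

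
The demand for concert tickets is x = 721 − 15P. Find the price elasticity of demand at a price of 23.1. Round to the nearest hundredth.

At P = 23.1, x = 374.5.
dx/dP = −15.
Point elasticity E = (dx/dP)·(P/x) = -15 × 23.1/374.5 ≈ -0.93.
|E| < 1, so demand is inelastic at this price.

-0.93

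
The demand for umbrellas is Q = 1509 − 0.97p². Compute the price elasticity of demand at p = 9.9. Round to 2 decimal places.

-0.13

At p = 9.9, Q = 1413.9303.
dQ/dp = −2·0.97·p = −19.206.
Point elasticity E = (dQ/dp)·(p/Q) = -19.206 × 9.9/1413.9303 ≈ -0.13.
|E| < 1, so demand is inelastic at this price.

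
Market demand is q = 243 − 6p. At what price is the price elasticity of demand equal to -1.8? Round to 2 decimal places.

26.04

Set −bp/(a − bp) = −1.8 ⇒ bp = 1.8(a − bp) ⇒ bp(1+1.8) = 1.8·a.
p = 1.8·243/(6·2.8) ≈ 26.04.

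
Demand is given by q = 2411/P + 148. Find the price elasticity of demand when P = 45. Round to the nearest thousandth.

-0.266

At P = 45, q = 201.5778.
dq/dP = −2411/P² = −1.1906.
Point elasticity E = (dq/dP)·(P/q) = -1.1906 × 45/201.5778 ≈ -0.266.
|E| < 1, so demand is inelastic at this price.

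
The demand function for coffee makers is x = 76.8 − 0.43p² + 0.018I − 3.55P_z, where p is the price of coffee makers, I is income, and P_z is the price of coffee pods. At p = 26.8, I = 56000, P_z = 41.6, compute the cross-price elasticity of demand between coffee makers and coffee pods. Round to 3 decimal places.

-0.235

Evaluating quantity at (p, I, P_z) gives x = 76.8 − 0.43(26.8)² + 0.018(56000) − 3.55(41.6) = 76.8 − 308.8432 + 1008 − 147.68 = 628.2768.
∂x/∂P_z = −3.55, so E_xy = -3.55·(41.6/628.2768) ≈ -0.235.
E_xy < 0: the goods are complements.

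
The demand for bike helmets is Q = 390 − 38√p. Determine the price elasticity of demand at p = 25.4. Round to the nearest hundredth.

At p = 25.4, Q = 198.486.
dQ/dp = −38/(2√p) = −38/(2·5.0398).
Point elasticity E = (dQ/dp)·(p/Q) = -3.77 × 25.4/198.486 ≈ -0.48.
|E| < 1, so demand is inelastic at this price.

-0.48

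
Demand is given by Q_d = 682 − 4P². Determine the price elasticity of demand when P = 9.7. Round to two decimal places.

-2.46

At P = 9.7, Q_d = 305.64.
dQ_d/dP = −2·4·P = −77.6.
Point elasticity E = (dQ_d/dP)·(P/Q_d) = -77.6 × 9.7/305.64 ≈ -2.46.
|E| > 1, so demand is elastic at this price.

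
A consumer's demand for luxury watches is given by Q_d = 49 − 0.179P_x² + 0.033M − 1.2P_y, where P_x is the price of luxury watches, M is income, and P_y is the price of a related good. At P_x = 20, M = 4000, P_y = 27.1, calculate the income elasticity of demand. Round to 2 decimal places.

1.72

At the given point, Q_d = 49 − 0.179(20)² + 0.033(4000) − 1.2(27.1) = 49 − 71.6 + 132 − 32.52 = 76.88.
∂Q_d/∂M = +0.033, so E_I = 0.033·(4000/76.88) ≈ 1.72.
E_I > 1: normal good (luxury).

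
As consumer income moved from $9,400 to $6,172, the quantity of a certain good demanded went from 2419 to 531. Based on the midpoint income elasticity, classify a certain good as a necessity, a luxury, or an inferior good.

luxury

%ΔQ = (531 − 2419)/[(2419+531)/2] = -1888/1475 ≈ -1.2800.
%ΔI = (6,172 − 9,400)/[(9,400+6,172)/2] = -3228/7786 ≈ -0.4146.
E_I = %ΔQ/%ΔI ≈ 3.087.
E_I > 1: normal good (luxury).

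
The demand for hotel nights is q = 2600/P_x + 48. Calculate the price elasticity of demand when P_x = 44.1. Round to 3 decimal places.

At P_x = 44.1, q = 106.9569.
dq/dP_x = −2600/P_x² = −1.3369.
Point elasticity E = (dq/dP_x)·(P_x/q) = -1.3369 × 44.1/106.9569 ≈ -0.551.
|E| < 1, so demand is inelastic at this price.

-0.551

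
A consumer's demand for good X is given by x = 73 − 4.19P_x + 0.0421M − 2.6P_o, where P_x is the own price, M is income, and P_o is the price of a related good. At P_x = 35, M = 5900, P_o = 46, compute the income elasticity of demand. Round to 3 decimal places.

x = 73 − 4.19(35) + 0.0421(5900) − 2.6(46) = 73 − 146.65 + 248.39 − 119.6 = 55.14.
∂x/∂M = +0.0421, so E_I = 0.0421·(5900/55.14) ≈ 4.505.
E_I > 1: normal good (luxury).

4.505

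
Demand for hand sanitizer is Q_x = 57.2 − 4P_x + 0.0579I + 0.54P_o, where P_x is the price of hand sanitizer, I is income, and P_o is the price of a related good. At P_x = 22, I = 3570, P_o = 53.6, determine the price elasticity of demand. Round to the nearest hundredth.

Substituting, Q_x = 57.2 − 4(22) + 0.0579(3570) + 0.54(53.6) = 57.2 − 88 + 206.703 + 28.944 = 204.847.
∂Q_x/∂P_x = −4, so E_p = (−4)·(22/204.847) ≈ -0.43.
|E_p| < 1: demand is inelastic.

-0.43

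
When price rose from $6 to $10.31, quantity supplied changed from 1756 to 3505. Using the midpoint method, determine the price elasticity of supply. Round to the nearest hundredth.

1.26

%Δq = (3505 − 1756)/[(1756 + 3505)/2] = 1749/2630.5 ≈ 0.6649.
%Δp = (10.31 − 6)/[(6 + 10.31)/2] = 4.31/8.155 ≈ 0.5285.
Arc elasticity E = %Δq/%Δp ≈ 0.6649/0.5285 ≈ 1.26.
|E| > 1: supply is elastic over this range.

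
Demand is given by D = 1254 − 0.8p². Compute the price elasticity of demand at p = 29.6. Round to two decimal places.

At p = 29.6, D = 553.072.
dD/dp = −2·0.8·p = −47.36.
Point elasticity E = (dD/dp)·(p/D) = -47.36 × 29.6/553.072 ≈ -2.53.
|E| > 1, so demand is elastic at this price.

-2.53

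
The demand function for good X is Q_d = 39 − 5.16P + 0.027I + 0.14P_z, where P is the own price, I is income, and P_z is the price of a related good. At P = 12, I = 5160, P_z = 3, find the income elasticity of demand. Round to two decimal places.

Substituting, Q_d = 39 − 5.16(12) + 0.027(5160) + 0.14(3) = 39 − 61.92 + 139.32 + 0.42 = 116.82.
∂Q_d/∂I = +0.027, so E_I = 0.027·(5160/116.82) ≈ 1.19.
E_I > 1: normal good (luxury).

1.19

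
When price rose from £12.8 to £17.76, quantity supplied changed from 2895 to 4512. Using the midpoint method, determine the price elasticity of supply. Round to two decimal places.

%Δq = (4512 − 2895)/[(2895 + 4512)/2] = 1617/3703.5 ≈ 0.4366.
%ΔP = (17.76 − 12.8)/[(12.8 + 17.76)/2] = 4.96/15.28 ≈ 0.3246.
Arc elasticity E = %Δq/%ΔP ≈ 0.4366/0.3246 ≈ 1.35.
|E| > 1: supply is elastic over this range.

1.35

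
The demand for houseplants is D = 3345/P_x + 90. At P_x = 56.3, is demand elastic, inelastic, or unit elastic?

At P_x = 56.3, D = 149.4139.
dD/dP_x = −3345/P_x² = −1.0553.
Point elasticity E = (dD/dP_x)·(P_x/D) = -1.0553 × 56.3/149.4139 ≈ -0.398.
|E| ≈ 0.398 < 1, so demand is inelastic.

inelastic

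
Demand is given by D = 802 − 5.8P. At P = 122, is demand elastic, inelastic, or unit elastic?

elastic

At P = 122, D = 94.4.
dD/dP = −5.8.
Point elasticity E = (dD/dP)·(P/D) = -5.8 × 122/94.4 ≈ -7.496.
|E| ≈ 7.496 > 1, so demand is elastic.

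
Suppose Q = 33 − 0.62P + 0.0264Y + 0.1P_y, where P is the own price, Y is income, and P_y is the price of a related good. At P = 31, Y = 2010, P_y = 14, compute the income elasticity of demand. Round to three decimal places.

Substituting, Q = 33 − 0.62(31) + 0.0264(2010) + 0.1(14) = 33 − 19.22 + 53.064 + 1.4 = 68.244.
∂Q/∂Y = +0.0264, so E_I = 0.0264·(2010/68.244) ≈ 0.778.
E_I ∈ (0,1): normal good (necessity).

0.778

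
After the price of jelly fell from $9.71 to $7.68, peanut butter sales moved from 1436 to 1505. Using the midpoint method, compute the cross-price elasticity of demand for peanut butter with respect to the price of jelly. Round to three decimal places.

%ΔQ_x = (1505 − 1436)/[(1436+1505)/2] = 69/1470.5 ≈ 0.0469.
%ΔP_y = (7.68 − 9.71)/[(9.71+7.68)/2] ≈ -0.2335.
E_xy = 0.0469/-0.2335 ≈ -0.201.
E_xy < 0, so peanut butter and jelly are complements.

-0.201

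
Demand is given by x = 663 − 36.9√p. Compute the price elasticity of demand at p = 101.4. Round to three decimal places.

At p = 101.4, x = 291.426.
dx/dp = −36.9/(2√p) = −36.9/(2·10.0698).
Point elasticity E = (dx/dp)·(p/x) = -1.8322 × 101.4/291.426 ≈ -0.638.
|E| < 1, so demand is inelastic at this price.

-0.638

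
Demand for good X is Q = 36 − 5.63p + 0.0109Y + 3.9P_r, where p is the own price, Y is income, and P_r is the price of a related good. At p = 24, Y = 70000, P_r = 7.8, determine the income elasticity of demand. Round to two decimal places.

1.10

Q = 36 − 5.63(24) + 0.0109(70000) + 3.9(7.8) = 36 − 135.12 + 763 + 30.42 = 694.3.
∂Q/∂Y = +0.0109, so E_I = 0.0109·(70000/694.3) ≈ 1.10.
E_I > 1: normal good (luxury).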